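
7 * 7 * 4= 196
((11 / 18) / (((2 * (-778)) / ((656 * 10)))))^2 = 81360400 / 12257001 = 6.64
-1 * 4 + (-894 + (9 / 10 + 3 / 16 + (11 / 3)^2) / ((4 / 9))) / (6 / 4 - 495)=-356063 / 157920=-2.25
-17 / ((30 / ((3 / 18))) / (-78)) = 221 / 30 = 7.37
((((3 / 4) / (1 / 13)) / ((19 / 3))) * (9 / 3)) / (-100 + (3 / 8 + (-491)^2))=234 / 12209723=0.00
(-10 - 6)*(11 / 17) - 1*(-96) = 1456 / 17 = 85.65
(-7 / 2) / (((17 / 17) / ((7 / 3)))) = -49 / 6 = -8.17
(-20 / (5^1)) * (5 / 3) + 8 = 1.33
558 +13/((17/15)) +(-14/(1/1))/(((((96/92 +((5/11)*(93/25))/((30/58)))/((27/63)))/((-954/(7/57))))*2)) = 19389463809/3245963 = 5973.41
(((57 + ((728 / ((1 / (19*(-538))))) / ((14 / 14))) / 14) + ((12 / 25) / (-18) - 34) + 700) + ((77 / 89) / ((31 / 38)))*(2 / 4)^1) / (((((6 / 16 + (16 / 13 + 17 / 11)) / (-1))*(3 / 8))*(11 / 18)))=735050.19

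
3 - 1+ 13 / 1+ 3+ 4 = 22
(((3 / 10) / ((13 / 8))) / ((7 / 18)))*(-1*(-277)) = 59832 / 455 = 131.50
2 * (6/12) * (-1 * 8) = -8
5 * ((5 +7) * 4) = 240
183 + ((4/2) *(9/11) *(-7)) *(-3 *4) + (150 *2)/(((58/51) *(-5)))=267.70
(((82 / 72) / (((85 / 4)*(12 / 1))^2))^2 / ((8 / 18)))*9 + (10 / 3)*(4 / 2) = 1804053601681 / 270608040000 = 6.67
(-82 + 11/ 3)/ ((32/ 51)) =-3995/ 32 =-124.84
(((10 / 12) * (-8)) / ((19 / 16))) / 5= -64 / 57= -1.12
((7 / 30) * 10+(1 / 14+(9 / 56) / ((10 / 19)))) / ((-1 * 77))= -4553 / 129360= -0.04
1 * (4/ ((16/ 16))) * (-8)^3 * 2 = -4096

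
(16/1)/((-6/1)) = -2.67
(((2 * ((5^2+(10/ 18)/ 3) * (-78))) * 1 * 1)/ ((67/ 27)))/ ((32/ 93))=-308295/ 67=-4601.42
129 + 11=140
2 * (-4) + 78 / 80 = -281 / 40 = -7.02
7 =7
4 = 4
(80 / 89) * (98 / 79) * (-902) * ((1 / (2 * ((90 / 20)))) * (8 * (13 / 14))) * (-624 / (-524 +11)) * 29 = -316875919360 / 10820709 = -29284.21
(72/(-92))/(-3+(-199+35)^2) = -18/618539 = -0.00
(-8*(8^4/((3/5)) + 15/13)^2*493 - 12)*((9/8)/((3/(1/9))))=-69914993412413/9126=-7661077516.15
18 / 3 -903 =-897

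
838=838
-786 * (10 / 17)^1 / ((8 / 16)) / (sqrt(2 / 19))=-7860 * sqrt(38) / 17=-2850.13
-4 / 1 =-4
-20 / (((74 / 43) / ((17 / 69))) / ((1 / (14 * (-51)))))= 0.00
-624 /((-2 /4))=1248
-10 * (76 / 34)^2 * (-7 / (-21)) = -14440 / 867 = -16.66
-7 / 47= -0.15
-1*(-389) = 389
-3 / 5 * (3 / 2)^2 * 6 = -81 / 10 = -8.10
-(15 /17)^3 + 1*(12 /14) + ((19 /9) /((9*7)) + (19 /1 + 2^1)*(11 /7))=92494583 /2785671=33.20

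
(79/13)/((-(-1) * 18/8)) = 316/117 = 2.70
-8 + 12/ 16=-29/ 4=-7.25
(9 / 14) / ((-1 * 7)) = -9 / 98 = -0.09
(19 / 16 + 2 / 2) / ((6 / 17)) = 595 / 96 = 6.20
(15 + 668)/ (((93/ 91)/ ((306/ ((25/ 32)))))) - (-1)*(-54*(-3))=202992942/ 775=261926.38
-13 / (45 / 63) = -91 / 5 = -18.20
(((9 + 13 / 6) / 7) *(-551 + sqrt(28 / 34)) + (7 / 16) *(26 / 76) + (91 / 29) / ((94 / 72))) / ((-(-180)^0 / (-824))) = -1570976612669 / 2175348 + 27604 *sqrt(238) / 357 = -720979.68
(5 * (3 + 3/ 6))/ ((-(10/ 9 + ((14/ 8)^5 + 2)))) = -4608/ 5141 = -0.90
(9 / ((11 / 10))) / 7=90 / 77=1.17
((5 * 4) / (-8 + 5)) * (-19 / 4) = 95 / 3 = 31.67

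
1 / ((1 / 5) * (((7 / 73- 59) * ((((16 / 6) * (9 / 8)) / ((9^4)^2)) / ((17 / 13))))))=-1592754.35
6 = 6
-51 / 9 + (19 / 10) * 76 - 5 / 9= 6218 / 45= 138.18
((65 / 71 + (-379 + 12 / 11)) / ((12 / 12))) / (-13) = 294432 / 10153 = 29.00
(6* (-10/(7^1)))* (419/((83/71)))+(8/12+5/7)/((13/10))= -69588590/22659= -3071.12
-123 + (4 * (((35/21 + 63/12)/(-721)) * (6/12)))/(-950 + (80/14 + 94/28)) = -500666128/4070457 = -123.00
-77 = -77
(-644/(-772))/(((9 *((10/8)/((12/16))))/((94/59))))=15134/170805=0.09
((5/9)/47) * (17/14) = 85/5922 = 0.01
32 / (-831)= -32 / 831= -0.04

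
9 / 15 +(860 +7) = 4338 / 5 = 867.60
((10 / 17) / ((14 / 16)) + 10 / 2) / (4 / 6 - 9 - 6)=-2025 / 5117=-0.40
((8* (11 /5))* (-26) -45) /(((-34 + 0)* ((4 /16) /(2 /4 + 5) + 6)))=2.45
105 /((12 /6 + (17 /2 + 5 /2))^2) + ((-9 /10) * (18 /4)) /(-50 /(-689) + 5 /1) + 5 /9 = 0.38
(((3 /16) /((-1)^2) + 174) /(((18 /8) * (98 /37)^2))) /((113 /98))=1271801 /132888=9.57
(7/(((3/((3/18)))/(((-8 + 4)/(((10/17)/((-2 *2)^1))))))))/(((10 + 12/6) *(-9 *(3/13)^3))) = -261443/32805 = -7.97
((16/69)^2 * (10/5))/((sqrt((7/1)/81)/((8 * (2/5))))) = 8192 * sqrt(7)/18515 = 1.17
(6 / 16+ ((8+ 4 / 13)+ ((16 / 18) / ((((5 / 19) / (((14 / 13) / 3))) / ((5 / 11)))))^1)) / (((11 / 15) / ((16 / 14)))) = 203725 / 14157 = 14.39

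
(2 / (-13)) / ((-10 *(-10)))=-1 / 650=-0.00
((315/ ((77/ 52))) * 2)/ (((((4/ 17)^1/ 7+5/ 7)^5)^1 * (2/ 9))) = 502566080774940/ 61424653939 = 8181.83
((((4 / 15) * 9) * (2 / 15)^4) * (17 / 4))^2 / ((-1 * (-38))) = 36992 / 135263671875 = 0.00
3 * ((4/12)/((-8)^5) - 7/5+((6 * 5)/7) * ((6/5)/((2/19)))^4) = 6226062310549/28672000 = 217147.82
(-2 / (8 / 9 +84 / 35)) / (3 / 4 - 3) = 10 / 37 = 0.27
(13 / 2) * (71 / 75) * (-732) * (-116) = 13062296 / 25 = 522491.84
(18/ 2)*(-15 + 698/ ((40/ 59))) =182619/ 20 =9130.95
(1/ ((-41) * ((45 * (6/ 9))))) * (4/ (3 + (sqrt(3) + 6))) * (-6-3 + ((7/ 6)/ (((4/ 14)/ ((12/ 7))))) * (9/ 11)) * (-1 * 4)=-144/ 29315 + 16 * sqrt(3)/ 29315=-0.00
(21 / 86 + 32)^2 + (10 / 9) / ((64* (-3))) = 1660929019 / 1597536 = 1039.68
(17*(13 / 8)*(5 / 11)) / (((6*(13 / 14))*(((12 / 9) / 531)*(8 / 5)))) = 1579725 / 2816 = 560.98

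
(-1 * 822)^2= 675684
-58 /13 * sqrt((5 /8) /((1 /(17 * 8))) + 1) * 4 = -232 * sqrt(86) /13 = -165.50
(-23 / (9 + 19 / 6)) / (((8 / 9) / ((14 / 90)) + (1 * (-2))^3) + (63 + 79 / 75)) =-36225 / 1183622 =-0.03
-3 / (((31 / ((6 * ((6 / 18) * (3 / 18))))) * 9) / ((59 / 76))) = -59 / 21204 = -0.00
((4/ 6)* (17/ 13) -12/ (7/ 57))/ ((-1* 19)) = 26438/ 5187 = 5.10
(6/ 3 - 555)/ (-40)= 553/ 40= 13.82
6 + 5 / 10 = 13 / 2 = 6.50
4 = 4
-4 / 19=-0.21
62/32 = 31/16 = 1.94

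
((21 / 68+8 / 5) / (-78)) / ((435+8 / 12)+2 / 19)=-209 / 3721640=-0.00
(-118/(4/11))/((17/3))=-1947/34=-57.26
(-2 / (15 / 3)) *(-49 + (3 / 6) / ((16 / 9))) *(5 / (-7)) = -1559 / 112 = -13.92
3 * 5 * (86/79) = 1290/79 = 16.33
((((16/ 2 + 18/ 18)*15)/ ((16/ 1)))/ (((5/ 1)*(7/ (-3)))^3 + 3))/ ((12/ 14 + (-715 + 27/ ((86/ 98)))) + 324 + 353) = 1097145/ 1313946976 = 0.00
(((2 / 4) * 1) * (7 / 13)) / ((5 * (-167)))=-7 / 21710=-0.00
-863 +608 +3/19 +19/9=-43217/171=-252.73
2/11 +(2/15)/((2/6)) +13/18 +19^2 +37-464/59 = 22863989/58410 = 391.44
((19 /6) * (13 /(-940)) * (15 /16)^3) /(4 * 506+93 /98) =-41895 /2350956544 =-0.00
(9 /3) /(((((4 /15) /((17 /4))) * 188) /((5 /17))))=225 /3008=0.07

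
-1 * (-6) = 6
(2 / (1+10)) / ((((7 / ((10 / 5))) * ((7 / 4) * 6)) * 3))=8 / 4851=0.00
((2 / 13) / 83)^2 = 4 / 1164241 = 0.00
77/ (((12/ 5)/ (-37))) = -14245/ 12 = -1187.08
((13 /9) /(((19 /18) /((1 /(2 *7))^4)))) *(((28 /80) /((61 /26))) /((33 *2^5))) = 169 /33583925760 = 0.00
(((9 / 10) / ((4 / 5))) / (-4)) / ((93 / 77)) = -231 / 992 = -0.23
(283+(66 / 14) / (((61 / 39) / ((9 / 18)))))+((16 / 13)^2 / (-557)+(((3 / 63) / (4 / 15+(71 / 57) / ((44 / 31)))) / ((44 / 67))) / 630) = 10337629370526280 / 36335568531717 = 284.50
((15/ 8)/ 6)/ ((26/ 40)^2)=125/ 169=0.74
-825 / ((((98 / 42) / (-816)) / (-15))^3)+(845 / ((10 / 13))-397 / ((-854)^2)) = -607969268891518327397 / 5105212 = -119087957344674.10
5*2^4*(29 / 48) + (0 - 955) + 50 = -2570 / 3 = -856.67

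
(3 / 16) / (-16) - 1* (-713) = 712.99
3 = 3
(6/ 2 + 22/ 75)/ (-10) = -247/ 750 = -0.33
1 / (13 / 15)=15 / 13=1.15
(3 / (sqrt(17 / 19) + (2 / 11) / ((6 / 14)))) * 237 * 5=-31205790 / 14789 + 3871395 * sqrt(323) / 14789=2594.61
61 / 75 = 0.81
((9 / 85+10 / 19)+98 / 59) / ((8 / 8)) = 218509 / 95285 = 2.29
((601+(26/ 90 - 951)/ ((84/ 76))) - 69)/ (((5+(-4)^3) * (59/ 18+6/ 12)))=155059/ 105315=1.47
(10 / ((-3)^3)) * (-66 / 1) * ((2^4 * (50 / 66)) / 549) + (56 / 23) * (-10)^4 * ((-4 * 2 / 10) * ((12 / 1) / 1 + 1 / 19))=-1520717720000 / 6477651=-234763.76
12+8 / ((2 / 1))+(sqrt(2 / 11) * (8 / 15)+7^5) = 16823.23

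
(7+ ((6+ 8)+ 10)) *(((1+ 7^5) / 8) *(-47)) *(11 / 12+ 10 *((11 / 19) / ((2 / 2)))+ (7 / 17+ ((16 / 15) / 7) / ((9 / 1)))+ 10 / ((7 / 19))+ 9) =-132479814.15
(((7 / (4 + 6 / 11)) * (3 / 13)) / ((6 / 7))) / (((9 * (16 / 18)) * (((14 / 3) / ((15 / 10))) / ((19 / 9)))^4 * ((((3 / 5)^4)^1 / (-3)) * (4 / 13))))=-35838275 / 43352064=-0.83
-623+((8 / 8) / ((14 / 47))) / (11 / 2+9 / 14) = -53531 / 86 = -622.45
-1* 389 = -389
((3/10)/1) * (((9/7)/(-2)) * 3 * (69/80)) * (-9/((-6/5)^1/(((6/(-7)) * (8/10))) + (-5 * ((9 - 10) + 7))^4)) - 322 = -2921190260899/9072019600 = -322.00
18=18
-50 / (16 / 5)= -125 / 8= -15.62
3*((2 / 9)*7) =14 / 3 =4.67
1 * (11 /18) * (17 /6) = 187 /108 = 1.73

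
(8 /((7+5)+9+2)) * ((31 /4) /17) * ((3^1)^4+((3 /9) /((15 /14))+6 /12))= 228253 /17595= 12.97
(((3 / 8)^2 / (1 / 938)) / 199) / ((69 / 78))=54873 / 73232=0.75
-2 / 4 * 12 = -6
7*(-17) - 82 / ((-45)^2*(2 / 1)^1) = -119.02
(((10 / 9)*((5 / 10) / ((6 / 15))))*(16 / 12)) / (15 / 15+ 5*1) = 25 / 81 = 0.31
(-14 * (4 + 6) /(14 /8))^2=6400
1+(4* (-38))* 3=-455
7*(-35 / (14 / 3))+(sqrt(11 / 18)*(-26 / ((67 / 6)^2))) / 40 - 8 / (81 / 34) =-9049 / 162 - 39*sqrt(22) / 44890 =-55.86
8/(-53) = -8/53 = -0.15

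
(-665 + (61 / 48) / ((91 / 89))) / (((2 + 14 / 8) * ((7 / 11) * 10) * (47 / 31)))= -988658231 / 53890200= -18.35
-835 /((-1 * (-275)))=-3.04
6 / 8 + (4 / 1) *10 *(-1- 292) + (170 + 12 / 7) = -323331 / 28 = -11547.54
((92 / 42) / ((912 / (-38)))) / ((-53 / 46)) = 529 / 6678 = 0.08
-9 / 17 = -0.53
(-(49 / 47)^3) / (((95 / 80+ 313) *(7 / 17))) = -4571504 / 521918221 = -0.01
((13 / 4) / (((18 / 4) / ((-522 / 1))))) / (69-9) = -377 / 60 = -6.28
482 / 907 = 0.53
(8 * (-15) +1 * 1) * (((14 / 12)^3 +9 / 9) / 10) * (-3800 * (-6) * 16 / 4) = -25277980 / 9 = -2808664.44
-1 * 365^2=-133225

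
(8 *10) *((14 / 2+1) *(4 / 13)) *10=25600 / 13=1969.23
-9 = -9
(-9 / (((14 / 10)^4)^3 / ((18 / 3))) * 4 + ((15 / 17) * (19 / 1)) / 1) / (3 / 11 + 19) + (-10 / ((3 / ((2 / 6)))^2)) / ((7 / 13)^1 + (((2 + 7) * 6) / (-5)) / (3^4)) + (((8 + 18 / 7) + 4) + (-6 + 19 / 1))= 2972768111529972823 / 106402570021437732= 27.94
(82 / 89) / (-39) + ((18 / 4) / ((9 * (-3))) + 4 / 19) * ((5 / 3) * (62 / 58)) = 0.05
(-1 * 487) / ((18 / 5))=-2435 / 18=-135.28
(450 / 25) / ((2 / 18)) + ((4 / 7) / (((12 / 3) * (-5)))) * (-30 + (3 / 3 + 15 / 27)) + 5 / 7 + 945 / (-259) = 1863382 / 11655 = 159.88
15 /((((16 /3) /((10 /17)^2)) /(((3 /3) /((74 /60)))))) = 0.79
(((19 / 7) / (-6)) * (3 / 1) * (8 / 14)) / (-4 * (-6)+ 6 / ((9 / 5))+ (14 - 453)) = 0.00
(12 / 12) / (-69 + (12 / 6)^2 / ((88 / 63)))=-22 / 1455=-0.02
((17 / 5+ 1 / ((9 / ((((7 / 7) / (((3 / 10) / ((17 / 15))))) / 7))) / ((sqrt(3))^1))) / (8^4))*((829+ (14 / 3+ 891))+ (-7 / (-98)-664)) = 757367*sqrt(3) / 48771072+ 757367 / 860160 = 0.91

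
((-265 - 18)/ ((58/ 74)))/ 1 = -10471/ 29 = -361.07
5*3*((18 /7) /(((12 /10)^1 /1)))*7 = 225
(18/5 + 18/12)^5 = 345025251/100000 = 3450.25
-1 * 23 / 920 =-1 / 40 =-0.02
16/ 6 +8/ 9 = 32/ 9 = 3.56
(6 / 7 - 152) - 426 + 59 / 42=-575.74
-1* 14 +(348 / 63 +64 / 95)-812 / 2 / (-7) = 100144 / 1995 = 50.20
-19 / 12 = -1.58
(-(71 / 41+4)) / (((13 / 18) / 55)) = -232650 / 533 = -436.49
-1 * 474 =-474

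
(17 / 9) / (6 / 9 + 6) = 17 / 60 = 0.28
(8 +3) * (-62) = -682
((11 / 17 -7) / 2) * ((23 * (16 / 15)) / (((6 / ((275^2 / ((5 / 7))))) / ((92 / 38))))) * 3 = -3226053600 / 323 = -9987782.04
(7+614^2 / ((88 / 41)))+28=3864979 / 22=175680.86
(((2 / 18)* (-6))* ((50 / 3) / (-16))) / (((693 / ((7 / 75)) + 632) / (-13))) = -325 / 290052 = -0.00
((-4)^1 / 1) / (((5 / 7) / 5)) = -28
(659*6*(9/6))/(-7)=-5931/7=-847.29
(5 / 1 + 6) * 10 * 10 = 1100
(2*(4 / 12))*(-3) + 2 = 0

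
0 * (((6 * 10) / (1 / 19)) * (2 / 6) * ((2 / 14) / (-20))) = 0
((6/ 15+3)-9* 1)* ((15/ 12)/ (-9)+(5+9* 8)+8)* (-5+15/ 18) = 106925/ 54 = 1980.09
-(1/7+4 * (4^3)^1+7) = -1842/7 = -263.14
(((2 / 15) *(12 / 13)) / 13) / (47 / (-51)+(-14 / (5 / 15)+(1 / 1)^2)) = -204 / 903305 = -0.00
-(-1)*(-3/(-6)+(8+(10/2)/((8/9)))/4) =3.91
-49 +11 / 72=-3517 / 72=-48.85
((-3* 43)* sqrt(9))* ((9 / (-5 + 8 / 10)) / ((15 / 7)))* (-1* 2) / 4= -193.50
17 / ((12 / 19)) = 323 / 12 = 26.92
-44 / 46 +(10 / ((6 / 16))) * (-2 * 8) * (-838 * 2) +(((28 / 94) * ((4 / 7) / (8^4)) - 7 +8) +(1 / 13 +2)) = 15435627128705 / 21585408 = 715095.45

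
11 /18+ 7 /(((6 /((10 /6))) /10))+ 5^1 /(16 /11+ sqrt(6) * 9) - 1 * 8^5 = -3451307449 /105390+ 1089 * sqrt(6) /11710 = -32747.73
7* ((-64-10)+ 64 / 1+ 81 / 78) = -1631 / 26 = -62.73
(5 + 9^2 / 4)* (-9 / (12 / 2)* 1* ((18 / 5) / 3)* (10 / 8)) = -909 / 16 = -56.81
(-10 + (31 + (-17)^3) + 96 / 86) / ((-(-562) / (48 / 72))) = -210308 / 36249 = -5.80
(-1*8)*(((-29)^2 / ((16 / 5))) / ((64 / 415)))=-1745075 / 128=-13633.40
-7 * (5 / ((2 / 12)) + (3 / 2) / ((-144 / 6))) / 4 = -3353 / 64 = -52.39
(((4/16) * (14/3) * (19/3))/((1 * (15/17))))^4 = 26133781118641/5314410000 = 4917.53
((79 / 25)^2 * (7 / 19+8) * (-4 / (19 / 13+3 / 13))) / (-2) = 12900147 / 130625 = 98.76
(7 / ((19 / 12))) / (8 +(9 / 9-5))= 21 / 19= 1.11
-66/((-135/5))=2.44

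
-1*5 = -5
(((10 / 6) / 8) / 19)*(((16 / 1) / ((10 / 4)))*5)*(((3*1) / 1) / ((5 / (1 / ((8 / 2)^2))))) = 1 / 76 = 0.01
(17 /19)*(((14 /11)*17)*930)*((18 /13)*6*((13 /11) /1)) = 406380240 /2299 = 176763.91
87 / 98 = 0.89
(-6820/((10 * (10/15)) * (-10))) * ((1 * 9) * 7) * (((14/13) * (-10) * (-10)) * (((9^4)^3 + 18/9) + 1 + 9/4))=2548322167580325675/13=196024782121563513.46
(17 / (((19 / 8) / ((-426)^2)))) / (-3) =-8226912 / 19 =-432995.37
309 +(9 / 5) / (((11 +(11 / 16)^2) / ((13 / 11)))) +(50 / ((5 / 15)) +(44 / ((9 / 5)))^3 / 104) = 305984994203 / 510289065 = 599.63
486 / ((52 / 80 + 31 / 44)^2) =5880600 / 22201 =264.88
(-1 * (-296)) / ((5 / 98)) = 5801.60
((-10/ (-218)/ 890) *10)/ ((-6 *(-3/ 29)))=145/ 174618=0.00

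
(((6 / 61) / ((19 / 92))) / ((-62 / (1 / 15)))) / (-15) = 92 / 2694675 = 0.00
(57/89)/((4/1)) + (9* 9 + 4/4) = 29249/356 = 82.16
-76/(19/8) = -32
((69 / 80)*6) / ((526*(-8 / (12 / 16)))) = -621 / 673280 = -0.00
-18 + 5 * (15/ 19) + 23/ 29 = -7306/ 551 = -13.26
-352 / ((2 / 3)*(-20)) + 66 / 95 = 2574 / 95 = 27.09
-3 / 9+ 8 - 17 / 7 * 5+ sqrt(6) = -94 / 21+ sqrt(6) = -2.03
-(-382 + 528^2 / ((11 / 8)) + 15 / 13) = -202371.15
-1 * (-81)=81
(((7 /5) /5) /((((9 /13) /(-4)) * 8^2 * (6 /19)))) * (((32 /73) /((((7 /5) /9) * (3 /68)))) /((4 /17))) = -71383 /3285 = -21.73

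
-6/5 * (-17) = 102/5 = 20.40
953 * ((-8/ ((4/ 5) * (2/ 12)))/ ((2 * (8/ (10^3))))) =-3573750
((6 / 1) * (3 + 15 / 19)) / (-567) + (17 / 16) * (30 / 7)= 14407 / 3192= 4.51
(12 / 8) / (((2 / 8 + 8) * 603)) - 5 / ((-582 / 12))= 66524 / 643401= 0.10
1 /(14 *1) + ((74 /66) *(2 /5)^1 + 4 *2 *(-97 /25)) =-352507 /11550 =-30.52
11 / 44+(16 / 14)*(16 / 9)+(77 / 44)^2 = 5387 / 1008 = 5.34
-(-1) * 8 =8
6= 6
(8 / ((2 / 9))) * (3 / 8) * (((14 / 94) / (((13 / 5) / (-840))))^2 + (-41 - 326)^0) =23347799667 / 746642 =31270.41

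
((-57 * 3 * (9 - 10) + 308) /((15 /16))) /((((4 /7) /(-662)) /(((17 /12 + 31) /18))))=-431728927 /405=-1065997.35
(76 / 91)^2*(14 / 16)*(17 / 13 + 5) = 59204 / 15379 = 3.85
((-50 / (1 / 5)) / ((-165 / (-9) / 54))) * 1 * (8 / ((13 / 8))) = -518400 / 143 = -3625.17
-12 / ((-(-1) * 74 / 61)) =-366 / 37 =-9.89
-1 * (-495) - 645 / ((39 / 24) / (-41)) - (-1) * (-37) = 217514 / 13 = 16731.85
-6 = -6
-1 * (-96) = 96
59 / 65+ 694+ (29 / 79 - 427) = 1377591 / 5135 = 268.27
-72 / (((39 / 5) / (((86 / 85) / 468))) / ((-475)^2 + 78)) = -38820916 / 8619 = -4504.11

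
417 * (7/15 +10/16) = 18209/40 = 455.22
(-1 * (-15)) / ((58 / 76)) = 570 / 29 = 19.66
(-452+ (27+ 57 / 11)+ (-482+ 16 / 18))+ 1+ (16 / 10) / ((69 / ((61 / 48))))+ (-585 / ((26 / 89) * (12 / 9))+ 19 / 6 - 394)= -254350751 / 91080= -2792.61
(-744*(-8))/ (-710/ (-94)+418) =93248/ 6667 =13.99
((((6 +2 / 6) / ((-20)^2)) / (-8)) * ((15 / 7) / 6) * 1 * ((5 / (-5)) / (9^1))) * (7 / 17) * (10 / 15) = 19 / 881280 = 0.00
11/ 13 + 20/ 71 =1041/ 923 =1.13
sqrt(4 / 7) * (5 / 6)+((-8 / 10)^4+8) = 5 * sqrt(7) / 21+5256 / 625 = 9.04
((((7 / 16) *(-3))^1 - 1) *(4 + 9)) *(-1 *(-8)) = -481 / 2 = -240.50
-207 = -207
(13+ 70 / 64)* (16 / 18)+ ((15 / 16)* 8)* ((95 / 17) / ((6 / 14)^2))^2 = 6955.06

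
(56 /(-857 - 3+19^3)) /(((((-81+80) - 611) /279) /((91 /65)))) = -434 /72845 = -0.01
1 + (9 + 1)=11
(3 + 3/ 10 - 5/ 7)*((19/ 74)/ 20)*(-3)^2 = 30951/ 103600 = 0.30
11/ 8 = 1.38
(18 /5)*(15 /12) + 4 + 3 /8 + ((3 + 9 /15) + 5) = 699 /40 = 17.48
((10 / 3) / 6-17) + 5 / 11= -1583 / 99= -15.99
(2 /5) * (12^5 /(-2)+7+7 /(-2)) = -49765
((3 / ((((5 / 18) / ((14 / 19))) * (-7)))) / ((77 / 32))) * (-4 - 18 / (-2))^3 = -86400 / 1463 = -59.06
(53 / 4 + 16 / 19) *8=2142 / 19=112.74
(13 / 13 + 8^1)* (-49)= -441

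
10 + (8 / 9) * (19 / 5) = 602 / 45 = 13.38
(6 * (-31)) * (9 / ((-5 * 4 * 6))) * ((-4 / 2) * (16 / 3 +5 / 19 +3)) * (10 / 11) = -45570 / 209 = -218.04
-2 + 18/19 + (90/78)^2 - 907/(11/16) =-46588187/35321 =-1318.99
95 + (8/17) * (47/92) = 37239/391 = 95.24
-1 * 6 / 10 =-3 / 5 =-0.60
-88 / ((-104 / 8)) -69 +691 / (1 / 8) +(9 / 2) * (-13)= 5407.27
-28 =-28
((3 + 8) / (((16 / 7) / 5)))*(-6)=-1155 / 8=-144.38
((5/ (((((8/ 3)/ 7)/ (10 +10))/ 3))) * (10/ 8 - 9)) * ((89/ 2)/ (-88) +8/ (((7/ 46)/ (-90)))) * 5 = 203312287125/ 1408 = 144397931.20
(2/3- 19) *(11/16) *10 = -3025/24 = -126.04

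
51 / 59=0.86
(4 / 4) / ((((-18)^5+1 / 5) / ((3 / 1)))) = -15 / 9447839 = -0.00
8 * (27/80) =27/10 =2.70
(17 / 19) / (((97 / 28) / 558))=265608 / 1843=144.12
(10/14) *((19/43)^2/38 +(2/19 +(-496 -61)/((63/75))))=-4891177265/10328514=-473.56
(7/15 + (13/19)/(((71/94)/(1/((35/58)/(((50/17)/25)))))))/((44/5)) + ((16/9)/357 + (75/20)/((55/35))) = 13823407/5609142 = 2.46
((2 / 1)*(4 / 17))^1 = 8 / 17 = 0.47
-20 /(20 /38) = -38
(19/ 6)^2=361/ 36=10.03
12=12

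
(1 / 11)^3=1 / 1331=0.00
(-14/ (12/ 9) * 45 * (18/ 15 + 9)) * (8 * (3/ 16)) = -28917/ 4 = -7229.25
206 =206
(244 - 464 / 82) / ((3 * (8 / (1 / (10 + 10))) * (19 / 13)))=31759 / 93480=0.34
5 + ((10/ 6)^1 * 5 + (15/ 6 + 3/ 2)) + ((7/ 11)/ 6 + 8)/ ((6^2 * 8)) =330007/ 19008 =17.36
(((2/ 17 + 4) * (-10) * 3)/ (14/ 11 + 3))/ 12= -1925/ 799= -2.41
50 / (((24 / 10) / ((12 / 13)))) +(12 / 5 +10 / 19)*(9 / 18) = 25557 / 1235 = 20.69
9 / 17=0.53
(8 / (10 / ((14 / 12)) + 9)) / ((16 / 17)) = 119 / 246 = 0.48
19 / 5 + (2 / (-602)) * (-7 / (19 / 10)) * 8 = 15923 / 4085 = 3.90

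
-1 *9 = -9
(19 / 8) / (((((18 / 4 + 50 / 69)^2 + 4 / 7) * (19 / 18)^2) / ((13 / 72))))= 3899259 / 282344788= 0.01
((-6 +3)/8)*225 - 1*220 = -2435/8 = -304.38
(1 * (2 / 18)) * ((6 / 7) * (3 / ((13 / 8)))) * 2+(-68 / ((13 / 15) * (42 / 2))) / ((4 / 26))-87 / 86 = -24.95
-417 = -417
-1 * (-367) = 367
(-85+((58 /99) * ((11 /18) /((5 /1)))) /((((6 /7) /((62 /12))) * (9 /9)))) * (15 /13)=-1233007 /12636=-97.58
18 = 18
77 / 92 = 0.84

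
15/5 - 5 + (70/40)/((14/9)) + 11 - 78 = -543/8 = -67.88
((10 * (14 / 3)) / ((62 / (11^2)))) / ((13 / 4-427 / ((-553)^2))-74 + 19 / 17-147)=-5032392904 / 11970166617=-0.42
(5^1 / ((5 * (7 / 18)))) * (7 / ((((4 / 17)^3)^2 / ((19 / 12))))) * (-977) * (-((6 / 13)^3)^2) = 1586062.85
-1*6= -6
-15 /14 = -1.07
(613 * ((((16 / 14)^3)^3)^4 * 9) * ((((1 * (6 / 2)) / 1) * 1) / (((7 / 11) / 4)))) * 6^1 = 76390651.99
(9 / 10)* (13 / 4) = 117 / 40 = 2.92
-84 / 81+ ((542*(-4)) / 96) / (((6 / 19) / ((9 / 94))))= -160079 / 20304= -7.88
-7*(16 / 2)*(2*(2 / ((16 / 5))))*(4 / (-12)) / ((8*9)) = 35 / 108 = 0.32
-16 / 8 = -2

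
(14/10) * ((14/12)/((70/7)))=49/300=0.16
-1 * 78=-78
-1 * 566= -566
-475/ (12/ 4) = -475/ 3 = -158.33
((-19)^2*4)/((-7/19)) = -27436/7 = -3919.43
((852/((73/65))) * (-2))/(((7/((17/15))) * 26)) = -4828/511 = -9.45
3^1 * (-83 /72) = -3.46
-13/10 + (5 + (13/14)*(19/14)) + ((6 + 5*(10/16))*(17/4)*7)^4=1395228602496357429/256901120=5430994627.41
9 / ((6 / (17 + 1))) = 27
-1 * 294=-294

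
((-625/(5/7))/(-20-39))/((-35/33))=-825/59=-13.98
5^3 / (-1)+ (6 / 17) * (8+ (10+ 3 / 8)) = -8059 / 68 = -118.51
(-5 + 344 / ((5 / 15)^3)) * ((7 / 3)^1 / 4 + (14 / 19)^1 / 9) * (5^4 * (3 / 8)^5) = 71276034375 / 2490368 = 28620.68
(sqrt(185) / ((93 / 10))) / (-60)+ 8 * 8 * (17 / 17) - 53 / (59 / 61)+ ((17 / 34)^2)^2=8747 / 944 - sqrt(185) / 558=9.24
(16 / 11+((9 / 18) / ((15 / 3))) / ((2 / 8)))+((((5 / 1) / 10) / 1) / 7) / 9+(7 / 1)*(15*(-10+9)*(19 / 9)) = -1523243 / 6930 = -219.80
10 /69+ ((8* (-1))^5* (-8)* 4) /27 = 24117338 /621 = 38836.29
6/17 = 0.35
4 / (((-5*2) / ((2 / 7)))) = -4 / 35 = -0.11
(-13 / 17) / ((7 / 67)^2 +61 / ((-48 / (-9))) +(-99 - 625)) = 933712 / 870031185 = 0.00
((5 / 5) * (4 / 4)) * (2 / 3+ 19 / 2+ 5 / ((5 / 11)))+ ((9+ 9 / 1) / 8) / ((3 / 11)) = 353 / 12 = 29.42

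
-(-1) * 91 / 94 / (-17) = -91 / 1598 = -0.06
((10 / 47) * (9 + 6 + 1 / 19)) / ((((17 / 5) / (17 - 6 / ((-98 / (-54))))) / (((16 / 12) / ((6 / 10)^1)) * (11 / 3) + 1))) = 124738900 / 1057077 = 118.00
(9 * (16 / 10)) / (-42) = -12 / 35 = -0.34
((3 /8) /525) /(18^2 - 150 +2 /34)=17 /4142600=0.00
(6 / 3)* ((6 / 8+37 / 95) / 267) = 433 / 50730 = 0.01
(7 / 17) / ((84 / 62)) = 31 / 102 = 0.30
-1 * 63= -63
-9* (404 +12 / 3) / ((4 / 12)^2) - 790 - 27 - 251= -34116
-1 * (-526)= 526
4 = 4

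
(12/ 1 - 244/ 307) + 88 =30456/ 307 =99.21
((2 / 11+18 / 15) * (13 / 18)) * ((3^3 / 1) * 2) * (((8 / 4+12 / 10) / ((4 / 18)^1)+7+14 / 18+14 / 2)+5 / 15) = 1312064 / 825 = 1590.38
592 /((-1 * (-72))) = 74 /9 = 8.22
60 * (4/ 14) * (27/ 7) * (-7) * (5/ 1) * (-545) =8829000/ 7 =1261285.71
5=5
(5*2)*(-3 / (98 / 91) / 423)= -65 / 987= -0.07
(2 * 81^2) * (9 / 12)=19683 / 2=9841.50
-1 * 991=-991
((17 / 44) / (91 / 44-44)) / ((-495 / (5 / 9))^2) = -0.00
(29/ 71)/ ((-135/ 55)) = -319/ 1917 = -0.17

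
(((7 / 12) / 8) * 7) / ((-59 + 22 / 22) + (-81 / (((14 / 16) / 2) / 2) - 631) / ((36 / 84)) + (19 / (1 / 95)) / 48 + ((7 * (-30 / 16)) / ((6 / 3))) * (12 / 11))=-539 / 2496266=-0.00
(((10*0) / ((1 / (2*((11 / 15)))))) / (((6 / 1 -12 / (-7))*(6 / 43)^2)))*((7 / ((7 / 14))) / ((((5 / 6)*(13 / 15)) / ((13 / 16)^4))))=0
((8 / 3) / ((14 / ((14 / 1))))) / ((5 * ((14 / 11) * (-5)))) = -44 / 525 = -0.08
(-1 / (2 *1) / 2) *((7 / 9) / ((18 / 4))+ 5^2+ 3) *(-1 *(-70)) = -39935 / 81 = -493.02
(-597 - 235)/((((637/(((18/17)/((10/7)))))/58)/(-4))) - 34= 113402/595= 190.59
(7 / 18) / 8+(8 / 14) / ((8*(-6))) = 0.04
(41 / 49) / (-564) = -41 / 27636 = -0.00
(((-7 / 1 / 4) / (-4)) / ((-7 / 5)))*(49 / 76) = -245 / 1216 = -0.20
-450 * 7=-3150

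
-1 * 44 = -44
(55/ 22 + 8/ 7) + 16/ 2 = 163/ 14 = 11.64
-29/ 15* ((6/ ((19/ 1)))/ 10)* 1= -29/ 475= -0.06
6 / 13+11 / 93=701 / 1209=0.58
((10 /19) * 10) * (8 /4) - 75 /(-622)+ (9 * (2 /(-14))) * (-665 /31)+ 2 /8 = 28193109 /732716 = 38.48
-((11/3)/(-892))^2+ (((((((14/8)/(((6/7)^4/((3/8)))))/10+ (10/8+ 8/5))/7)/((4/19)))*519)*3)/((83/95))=3827411909500345/1065094926336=3593.49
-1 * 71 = -71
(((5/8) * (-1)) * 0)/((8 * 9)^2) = 0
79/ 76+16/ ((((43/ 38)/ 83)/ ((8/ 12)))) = 7680719/ 9804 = 783.43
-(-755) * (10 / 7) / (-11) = -7550 / 77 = -98.05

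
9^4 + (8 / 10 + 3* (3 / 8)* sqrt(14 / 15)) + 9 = 3* sqrt(210) / 40 + 32854 / 5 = 6571.89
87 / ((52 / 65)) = 435 / 4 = 108.75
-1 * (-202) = 202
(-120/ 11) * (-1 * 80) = 9600/ 11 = 872.73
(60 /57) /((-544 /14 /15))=-0.41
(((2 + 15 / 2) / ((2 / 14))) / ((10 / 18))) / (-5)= -1197 / 50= -23.94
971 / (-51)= -971 / 51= -19.04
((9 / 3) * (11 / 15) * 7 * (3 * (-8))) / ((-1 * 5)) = 1848 / 25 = 73.92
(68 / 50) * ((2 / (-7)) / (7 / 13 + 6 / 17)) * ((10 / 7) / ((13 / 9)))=-20808 / 48265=-0.43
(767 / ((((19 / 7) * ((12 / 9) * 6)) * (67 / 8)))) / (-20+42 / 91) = -69797 / 323342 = -0.22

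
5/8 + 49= 397/8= 49.62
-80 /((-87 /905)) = 832.18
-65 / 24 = -2.71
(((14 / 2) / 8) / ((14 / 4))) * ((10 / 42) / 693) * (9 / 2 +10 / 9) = 505 / 1047816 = 0.00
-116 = -116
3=3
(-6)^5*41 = -318816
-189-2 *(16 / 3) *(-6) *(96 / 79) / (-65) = -976659 / 5135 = -190.20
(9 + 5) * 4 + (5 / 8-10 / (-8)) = 463 / 8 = 57.88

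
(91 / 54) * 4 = 182 / 27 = 6.74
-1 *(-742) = 742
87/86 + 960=82647/86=961.01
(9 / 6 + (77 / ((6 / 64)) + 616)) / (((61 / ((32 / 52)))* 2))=17266 / 2379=7.26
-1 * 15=-15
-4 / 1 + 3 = -1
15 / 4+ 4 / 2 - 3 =11 / 4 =2.75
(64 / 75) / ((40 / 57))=152 / 125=1.22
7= 7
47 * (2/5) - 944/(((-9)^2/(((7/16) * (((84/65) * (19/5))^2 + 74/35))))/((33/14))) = -296.45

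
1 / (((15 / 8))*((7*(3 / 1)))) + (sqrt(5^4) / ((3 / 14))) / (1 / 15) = 551258 / 315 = 1750.03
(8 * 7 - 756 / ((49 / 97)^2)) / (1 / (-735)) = 14954460 / 7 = 2136351.43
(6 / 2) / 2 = 3 / 2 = 1.50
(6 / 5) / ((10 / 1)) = 3 / 25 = 0.12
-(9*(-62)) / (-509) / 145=-558 / 73805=-0.01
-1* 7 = -7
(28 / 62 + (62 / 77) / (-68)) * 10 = 178455 / 40579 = 4.40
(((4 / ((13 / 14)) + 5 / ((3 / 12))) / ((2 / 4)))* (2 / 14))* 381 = 240792 / 91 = 2646.07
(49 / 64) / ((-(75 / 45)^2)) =-441 / 1600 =-0.28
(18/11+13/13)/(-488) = -29/5368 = -0.01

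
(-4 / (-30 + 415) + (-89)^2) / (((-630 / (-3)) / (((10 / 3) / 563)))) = 0.22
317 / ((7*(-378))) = -0.12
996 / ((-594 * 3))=-166 / 297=-0.56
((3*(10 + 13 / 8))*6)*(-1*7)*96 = -140616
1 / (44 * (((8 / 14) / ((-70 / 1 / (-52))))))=245 / 4576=0.05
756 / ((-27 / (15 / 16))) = -105 / 4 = -26.25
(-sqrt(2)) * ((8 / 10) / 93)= -4 * sqrt(2) / 465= -0.01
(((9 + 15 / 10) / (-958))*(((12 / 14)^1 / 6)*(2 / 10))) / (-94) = 3 / 900520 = 0.00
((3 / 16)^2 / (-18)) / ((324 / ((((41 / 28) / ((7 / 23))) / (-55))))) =943 / 1788272640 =0.00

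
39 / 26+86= 175 / 2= 87.50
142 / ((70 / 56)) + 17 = 653 / 5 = 130.60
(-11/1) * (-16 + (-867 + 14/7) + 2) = 9669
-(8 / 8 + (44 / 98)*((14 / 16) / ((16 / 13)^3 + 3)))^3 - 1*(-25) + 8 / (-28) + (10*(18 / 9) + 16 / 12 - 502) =-36752172921797837081 / 80382734641368768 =-457.21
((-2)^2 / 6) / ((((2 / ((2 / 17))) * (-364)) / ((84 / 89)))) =-0.00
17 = 17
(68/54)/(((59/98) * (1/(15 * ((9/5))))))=3332/59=56.47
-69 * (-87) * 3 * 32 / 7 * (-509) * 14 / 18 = -32592288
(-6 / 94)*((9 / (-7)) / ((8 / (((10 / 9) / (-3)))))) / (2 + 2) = -5 / 5264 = -0.00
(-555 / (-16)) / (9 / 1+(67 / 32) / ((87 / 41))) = 96570 / 27803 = 3.47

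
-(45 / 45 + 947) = -948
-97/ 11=-8.82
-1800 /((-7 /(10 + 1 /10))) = 18180 /7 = 2597.14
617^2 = 380689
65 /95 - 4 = -63 /19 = -3.32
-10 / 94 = -5 / 47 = -0.11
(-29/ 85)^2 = 841/ 7225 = 0.12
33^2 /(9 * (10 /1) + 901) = 1.10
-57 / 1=-57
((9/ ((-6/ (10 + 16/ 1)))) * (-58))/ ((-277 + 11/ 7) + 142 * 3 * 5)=7917/ 6491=1.22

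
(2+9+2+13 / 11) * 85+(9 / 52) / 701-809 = 158967271 / 400972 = 396.45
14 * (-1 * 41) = -574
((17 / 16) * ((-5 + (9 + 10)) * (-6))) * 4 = -357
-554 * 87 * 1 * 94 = -4530612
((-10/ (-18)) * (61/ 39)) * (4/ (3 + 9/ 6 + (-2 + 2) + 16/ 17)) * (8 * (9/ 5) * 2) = 132736/ 7215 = 18.40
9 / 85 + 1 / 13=202 / 1105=0.18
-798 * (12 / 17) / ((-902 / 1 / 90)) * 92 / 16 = 2477790 / 7667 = 323.18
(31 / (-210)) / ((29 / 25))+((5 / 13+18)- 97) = -1246811 / 15834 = -78.74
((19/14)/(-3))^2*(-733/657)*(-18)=264613/64386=4.11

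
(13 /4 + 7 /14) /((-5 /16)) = -12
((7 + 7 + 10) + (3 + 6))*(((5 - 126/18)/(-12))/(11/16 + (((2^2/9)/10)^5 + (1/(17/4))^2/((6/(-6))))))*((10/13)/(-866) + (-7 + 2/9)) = -179068242211650000/3036146700983747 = -58.98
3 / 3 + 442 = 443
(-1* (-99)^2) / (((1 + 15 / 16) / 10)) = -1568160 / 31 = -50585.81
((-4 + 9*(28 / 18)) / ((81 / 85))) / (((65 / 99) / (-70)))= -130900 / 117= -1118.80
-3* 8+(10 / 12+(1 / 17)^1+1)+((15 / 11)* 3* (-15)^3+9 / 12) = -31030427 / 2244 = -13828.18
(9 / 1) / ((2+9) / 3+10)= 27 / 41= 0.66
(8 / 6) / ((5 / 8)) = 32 / 15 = 2.13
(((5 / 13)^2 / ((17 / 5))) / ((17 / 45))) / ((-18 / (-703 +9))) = 216875 / 48841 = 4.44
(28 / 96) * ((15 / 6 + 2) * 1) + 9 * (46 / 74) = 4089 / 592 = 6.91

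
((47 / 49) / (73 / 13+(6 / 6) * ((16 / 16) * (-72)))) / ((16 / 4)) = -611 / 169148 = -0.00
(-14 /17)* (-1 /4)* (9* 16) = 504 /17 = 29.65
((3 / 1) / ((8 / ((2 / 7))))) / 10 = 0.01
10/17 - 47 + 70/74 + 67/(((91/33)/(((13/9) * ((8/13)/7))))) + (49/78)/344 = -35046719243/826989072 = -42.38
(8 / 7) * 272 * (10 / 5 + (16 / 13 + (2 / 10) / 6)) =1385024 / 1365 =1014.67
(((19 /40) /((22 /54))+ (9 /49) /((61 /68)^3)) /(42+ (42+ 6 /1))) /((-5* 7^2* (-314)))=772308013 /3764731379948000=0.00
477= 477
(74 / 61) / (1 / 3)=3.64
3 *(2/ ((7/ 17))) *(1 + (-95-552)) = -65892/ 7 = -9413.14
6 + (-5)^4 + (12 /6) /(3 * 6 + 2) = 6311 /10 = 631.10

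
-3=-3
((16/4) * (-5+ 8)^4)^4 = 11019960576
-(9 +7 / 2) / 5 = -5 / 2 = -2.50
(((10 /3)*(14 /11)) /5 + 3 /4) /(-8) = -211 /1056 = -0.20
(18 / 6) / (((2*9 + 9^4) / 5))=5 / 2193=0.00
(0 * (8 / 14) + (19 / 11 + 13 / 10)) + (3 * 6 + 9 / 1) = 3303 / 110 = 30.03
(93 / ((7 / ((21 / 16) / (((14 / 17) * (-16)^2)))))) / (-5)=-4743 / 286720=-0.02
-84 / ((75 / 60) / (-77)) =25872 / 5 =5174.40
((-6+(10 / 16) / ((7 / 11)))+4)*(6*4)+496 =3301 / 7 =471.57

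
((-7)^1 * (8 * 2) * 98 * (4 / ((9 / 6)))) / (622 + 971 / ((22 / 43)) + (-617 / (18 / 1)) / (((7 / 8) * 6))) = -121701888 / 10450445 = -11.65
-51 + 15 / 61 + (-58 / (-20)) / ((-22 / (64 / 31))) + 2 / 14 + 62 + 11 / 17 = 145594264 / 12376595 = 11.76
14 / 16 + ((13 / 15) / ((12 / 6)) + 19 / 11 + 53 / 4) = 16.29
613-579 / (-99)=20422 / 33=618.85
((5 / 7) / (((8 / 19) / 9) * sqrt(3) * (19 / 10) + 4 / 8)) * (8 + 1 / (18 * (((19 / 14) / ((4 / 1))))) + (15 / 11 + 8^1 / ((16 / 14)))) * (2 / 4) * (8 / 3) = 31088000 / 893893 - 49740800 * sqrt(3) / 8045037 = 24.07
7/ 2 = 3.50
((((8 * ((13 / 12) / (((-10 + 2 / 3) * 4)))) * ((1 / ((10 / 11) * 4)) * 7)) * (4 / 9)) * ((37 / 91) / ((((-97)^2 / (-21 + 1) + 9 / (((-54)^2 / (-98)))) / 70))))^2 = 2772225 / 19226040964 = 0.00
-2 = -2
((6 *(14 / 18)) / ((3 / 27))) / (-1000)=-21 / 500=-0.04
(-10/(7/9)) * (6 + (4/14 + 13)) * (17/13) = -324.25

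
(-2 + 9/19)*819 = -23751/19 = -1250.05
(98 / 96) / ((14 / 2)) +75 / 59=1.42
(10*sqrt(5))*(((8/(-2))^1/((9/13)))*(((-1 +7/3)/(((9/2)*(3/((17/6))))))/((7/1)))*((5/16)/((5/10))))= -22100*sqrt(5)/15309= -3.23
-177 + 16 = -161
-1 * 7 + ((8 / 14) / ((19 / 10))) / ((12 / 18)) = -871 / 133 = -6.55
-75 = -75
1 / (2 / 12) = 6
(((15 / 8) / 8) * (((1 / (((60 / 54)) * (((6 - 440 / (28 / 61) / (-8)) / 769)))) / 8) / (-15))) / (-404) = 48447 / 1821813760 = 0.00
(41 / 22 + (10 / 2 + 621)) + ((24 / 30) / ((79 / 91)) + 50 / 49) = 268177507 / 425810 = 629.81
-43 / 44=-0.98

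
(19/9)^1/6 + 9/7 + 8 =3643/378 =9.64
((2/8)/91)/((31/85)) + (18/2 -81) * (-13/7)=1508917/11284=133.72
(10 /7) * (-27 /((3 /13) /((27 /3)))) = -10530 /7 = -1504.29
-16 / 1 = -16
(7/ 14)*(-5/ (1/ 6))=-15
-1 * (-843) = 843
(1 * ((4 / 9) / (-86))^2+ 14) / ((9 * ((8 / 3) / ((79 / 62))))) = 0.74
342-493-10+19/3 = -464/3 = -154.67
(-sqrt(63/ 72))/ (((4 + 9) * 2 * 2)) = -0.02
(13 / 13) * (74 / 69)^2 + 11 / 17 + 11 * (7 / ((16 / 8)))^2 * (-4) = -43479580 / 80937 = -537.20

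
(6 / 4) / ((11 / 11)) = 3 / 2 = 1.50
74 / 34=37 / 17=2.18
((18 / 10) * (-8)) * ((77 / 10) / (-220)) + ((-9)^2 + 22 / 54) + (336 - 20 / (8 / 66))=853576 / 3375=252.91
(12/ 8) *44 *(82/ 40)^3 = 2274393/ 4000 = 568.60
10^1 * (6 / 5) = 12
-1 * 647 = -647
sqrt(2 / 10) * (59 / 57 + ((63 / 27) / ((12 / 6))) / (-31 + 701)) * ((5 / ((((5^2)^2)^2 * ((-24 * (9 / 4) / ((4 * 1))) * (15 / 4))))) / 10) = -79193 * sqrt(5) / 15104443359375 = -0.00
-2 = -2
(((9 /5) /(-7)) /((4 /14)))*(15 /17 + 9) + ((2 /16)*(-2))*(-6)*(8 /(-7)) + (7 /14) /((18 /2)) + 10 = -5921 /10710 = -0.55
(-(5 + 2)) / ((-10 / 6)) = 21 / 5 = 4.20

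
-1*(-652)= 652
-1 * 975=-975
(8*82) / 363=656 / 363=1.81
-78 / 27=-26 / 9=-2.89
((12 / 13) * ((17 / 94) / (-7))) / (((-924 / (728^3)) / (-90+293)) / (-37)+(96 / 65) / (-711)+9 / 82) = -5636309786714880 / 25448626230959623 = -0.22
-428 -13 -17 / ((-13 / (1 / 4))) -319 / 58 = -23201 / 52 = -446.17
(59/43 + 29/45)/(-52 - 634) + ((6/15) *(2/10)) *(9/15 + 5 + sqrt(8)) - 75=-1237062154/16592625 + 4 *sqrt(2)/25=-74.33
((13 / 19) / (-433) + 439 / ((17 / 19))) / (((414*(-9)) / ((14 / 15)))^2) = 3362438114 / 109219113353475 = 0.00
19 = 19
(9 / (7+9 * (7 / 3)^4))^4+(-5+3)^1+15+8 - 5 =589770204960577 / 36860635119616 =16.00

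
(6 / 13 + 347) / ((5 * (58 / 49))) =221333 / 3770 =58.71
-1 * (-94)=94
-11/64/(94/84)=-231/1504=-0.15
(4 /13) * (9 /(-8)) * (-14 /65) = 63 /845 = 0.07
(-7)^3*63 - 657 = -22266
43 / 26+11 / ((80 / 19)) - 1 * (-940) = 982037 / 1040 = 944.27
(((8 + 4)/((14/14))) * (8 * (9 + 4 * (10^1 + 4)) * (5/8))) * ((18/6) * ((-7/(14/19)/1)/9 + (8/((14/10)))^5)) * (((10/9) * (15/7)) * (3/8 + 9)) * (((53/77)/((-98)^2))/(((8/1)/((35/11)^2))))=144289.95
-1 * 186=-186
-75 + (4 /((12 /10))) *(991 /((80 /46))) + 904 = 32741 /12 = 2728.42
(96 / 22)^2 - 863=-102119 / 121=-843.96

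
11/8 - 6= -37/8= -4.62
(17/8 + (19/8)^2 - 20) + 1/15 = -12.17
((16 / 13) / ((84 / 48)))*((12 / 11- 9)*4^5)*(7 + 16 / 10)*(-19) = 4658233344 / 5005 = 930715.95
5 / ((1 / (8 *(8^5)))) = 1310720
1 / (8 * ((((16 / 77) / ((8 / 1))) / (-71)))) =-5467 / 16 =-341.69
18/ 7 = 2.57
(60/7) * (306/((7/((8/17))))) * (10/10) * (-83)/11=-717120/539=-1330.46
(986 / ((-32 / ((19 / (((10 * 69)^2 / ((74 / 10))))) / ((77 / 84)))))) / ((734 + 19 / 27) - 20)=-3119211 / 224578486000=-0.00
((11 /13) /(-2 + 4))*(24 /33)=4 /13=0.31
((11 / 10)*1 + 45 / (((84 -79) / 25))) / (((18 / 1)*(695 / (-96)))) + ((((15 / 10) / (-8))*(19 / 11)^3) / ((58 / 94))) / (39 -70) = -336214425577 / 199587709200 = -1.68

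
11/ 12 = 0.92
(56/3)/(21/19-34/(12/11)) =-2128/3427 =-0.62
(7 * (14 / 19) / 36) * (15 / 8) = 245 / 912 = 0.27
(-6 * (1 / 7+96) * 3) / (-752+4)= 2.31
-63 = -63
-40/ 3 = -13.33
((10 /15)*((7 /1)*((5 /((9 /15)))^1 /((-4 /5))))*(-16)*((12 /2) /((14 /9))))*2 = 6000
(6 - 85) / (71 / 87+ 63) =-1.24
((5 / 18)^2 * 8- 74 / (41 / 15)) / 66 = -0.40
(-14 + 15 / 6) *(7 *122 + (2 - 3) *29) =-18975 / 2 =-9487.50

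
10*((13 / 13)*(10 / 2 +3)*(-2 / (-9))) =160 / 9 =17.78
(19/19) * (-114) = -114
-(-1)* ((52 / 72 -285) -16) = -5405 / 18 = -300.28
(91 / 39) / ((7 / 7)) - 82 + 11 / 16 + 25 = -2591 / 48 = -53.98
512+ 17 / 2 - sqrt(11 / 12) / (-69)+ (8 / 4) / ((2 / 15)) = sqrt(33) / 414+ 1071 / 2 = 535.51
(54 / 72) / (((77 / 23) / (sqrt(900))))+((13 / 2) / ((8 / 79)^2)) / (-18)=-5054921 / 177408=-28.49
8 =8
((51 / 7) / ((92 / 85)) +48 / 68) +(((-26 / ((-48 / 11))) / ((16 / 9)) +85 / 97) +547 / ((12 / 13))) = 61601783927 / 101947776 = 604.25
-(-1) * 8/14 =4/7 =0.57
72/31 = 2.32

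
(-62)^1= -62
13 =13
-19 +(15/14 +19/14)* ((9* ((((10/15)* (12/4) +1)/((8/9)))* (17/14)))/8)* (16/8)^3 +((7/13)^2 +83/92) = 218704457/3047408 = 71.77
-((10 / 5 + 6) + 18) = -26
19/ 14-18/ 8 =-25/ 28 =-0.89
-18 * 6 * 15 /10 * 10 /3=-540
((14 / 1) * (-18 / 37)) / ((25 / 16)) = -4032 / 925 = -4.36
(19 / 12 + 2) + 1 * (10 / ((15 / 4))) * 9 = 331 / 12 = 27.58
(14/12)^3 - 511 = -509.41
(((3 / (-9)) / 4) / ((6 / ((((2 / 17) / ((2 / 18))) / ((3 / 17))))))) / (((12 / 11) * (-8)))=11 / 1152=0.01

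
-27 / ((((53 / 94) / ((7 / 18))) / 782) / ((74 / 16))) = -14278929 / 212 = -67353.44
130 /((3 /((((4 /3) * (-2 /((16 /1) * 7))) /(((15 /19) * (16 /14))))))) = -247 /216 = -1.14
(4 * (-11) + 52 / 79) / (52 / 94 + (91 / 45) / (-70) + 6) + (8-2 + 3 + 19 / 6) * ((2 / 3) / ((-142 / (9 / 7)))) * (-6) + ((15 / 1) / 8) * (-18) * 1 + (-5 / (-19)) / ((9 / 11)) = -146864689542079 / 3705817681188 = -39.63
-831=-831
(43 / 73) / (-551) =-43 / 40223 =-0.00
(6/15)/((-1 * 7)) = -2/35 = -0.06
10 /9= 1.11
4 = 4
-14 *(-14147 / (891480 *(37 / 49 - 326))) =-0.00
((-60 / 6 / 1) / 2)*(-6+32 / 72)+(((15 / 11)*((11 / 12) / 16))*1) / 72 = 128005 / 4608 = 27.78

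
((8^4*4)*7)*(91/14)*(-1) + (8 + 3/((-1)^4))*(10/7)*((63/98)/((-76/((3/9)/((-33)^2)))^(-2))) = 30516177517552/49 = 622779133011.27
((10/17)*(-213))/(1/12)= -25560/17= -1503.53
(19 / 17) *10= 190 / 17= 11.18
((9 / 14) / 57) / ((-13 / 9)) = -0.01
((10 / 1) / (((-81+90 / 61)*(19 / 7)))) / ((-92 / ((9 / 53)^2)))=2745 / 189040082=0.00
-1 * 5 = -5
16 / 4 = 4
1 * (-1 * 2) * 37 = -74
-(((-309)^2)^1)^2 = -9116621361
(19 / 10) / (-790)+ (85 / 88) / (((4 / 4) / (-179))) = -30050043 / 173800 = -172.90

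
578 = 578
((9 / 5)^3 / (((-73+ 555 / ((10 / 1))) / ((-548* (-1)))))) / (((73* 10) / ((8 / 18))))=-177552 / 1596875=-0.11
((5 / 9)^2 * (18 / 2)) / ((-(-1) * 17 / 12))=100 / 51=1.96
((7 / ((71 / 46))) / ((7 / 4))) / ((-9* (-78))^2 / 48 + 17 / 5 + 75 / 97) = 356960 / 1414716961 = 0.00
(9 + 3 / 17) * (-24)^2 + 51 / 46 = 4134243 / 782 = 5286.76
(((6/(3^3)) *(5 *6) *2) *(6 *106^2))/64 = 14045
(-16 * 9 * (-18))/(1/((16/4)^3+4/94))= 7801920/47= 165998.30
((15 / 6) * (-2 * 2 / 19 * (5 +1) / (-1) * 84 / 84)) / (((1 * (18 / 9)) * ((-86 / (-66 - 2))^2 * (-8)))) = -0.12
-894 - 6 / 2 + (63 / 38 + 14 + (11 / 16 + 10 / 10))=-267415 / 304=-879.65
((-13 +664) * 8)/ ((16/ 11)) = 7161/ 2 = 3580.50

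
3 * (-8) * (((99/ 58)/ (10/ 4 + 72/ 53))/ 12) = -10494/ 11861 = -0.88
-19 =-19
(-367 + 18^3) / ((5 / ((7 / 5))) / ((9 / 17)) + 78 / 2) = 344295 / 2882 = 119.46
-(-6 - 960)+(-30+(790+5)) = 1731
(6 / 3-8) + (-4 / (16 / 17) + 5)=-21 / 4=-5.25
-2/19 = -0.11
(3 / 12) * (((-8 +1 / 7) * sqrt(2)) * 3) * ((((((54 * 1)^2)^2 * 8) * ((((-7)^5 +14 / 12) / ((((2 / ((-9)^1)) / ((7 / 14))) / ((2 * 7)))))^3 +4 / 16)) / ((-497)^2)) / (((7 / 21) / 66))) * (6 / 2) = -202251346955210635348231.70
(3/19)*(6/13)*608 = 576/13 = 44.31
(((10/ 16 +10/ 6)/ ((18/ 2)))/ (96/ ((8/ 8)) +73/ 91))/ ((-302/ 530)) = -1326325/ 287314344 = -0.00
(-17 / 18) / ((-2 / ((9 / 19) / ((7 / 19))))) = 17 / 28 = 0.61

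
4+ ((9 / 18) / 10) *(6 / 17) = 683 / 170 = 4.02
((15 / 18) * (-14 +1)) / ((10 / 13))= -14.08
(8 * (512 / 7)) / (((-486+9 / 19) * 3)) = -77824 / 193725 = -0.40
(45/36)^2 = 25/16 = 1.56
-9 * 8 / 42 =-1.71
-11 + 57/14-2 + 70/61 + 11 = 2749/854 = 3.22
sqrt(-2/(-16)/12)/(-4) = -sqrt(6)/96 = -0.03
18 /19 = 0.95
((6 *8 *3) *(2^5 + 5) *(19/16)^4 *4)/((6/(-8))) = -14465631/256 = -56506.37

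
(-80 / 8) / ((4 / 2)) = -5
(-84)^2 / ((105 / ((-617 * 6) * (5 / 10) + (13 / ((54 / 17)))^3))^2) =78776773268032009 / 38742048900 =2033366.21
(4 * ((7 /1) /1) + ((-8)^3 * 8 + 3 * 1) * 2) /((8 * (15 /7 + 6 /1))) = -28553 /228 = -125.23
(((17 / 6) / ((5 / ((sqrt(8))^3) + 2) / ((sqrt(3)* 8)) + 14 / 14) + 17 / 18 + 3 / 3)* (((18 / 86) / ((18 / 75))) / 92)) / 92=25* (175* sqrt(6) + 2240* sqrt(3) + 66048) / (4367424* (5* sqrt(6) + 64* sqrt(3) + 768))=0.00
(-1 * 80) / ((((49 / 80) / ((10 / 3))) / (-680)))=43520000 / 147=296054.42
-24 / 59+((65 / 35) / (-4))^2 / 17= -309901 / 786352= -0.39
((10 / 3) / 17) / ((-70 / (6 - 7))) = 1 / 357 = 0.00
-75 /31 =-2.42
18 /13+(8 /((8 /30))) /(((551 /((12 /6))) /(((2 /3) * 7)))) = 13558 /7163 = 1.89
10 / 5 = 2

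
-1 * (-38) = 38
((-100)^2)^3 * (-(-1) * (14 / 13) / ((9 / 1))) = 14000000000000 / 117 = 119658119658.12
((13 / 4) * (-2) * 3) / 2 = -39 / 4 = -9.75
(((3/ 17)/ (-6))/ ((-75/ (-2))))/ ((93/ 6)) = -2/ 39525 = -0.00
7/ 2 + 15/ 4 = 29/ 4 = 7.25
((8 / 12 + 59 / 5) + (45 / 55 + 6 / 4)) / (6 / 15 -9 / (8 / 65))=-19516 / 95997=-0.20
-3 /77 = -0.04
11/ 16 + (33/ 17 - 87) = -22949/ 272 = -84.37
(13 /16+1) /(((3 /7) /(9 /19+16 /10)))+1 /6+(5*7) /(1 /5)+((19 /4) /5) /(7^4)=2013845483 /10948560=183.94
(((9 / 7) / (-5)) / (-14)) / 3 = 3 / 490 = 0.01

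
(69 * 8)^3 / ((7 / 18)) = 3027538944 / 7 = 432505563.43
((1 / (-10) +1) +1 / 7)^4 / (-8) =-28398241 / 192080000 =-0.15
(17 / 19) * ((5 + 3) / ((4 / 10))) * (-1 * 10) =-3400 / 19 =-178.95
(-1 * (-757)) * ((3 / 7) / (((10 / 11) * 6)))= 8327 / 140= 59.48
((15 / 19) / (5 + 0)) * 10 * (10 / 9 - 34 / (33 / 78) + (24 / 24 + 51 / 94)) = -3615845 / 29469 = -122.70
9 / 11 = 0.82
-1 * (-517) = 517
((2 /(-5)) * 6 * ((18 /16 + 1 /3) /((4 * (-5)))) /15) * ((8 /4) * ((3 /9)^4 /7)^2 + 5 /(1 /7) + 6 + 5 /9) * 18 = 8.73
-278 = -278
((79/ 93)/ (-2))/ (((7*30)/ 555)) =-2923/ 2604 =-1.12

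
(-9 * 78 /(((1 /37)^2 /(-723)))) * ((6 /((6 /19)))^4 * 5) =452755011010770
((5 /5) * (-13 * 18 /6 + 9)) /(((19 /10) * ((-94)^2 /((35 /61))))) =-2625 /2560231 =-0.00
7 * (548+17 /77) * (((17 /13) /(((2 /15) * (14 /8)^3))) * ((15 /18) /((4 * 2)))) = 35881050 /49049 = 731.53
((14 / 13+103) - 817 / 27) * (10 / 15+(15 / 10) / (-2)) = -12955 / 2106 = -6.15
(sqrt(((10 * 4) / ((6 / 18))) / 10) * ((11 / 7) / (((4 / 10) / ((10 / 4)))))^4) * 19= 108663671875 * sqrt(3) / 307328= 612410.85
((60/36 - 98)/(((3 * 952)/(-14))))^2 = 0.22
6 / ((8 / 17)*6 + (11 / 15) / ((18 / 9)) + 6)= 3060 / 4687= 0.65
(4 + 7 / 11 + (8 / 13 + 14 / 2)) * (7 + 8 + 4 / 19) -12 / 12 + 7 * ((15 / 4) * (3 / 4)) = 8913631 / 43472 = 205.04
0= 0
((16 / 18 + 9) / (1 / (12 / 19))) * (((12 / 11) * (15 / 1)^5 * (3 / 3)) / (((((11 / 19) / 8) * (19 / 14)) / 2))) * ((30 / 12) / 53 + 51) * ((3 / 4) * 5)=2457497637000000 / 121847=20168716808.78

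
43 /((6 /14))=100.33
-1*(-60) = 60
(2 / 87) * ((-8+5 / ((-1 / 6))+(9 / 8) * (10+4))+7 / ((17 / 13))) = -383 / 986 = -0.39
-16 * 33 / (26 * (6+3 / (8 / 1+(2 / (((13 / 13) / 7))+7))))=-3.33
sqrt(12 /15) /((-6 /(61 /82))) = -61 *sqrt(5) /1230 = -0.11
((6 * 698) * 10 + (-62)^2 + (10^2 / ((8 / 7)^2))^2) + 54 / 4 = 13209425 / 256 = 51599.32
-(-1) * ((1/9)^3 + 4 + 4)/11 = 5833/8019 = 0.73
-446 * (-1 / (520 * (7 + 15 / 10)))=223 / 2210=0.10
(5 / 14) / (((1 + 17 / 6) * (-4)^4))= 15 / 41216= 0.00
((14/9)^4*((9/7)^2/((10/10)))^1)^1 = 784/81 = 9.68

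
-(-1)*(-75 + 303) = 228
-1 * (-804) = 804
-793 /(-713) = 793 /713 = 1.11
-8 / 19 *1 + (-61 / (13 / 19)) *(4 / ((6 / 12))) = -176272 / 247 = -713.65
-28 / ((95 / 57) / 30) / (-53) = 504 / 53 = 9.51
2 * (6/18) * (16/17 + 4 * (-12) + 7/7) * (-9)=276.35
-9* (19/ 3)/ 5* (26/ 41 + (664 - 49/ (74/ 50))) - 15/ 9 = -32772040/ 4551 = -7201.06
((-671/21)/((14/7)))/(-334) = 671/14028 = 0.05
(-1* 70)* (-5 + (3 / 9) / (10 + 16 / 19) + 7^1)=-43925 / 309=-142.15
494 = 494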